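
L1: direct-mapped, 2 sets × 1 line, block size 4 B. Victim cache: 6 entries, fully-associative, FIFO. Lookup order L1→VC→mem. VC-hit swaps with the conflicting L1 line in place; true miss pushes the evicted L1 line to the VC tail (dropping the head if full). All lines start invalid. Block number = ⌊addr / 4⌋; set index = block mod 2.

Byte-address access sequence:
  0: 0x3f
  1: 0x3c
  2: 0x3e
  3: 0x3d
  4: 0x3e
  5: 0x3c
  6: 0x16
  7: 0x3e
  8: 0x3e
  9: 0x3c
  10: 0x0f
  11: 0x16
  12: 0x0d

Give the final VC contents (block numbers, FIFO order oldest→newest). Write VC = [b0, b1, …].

0: 0x3f (blk 15, set 1) → MISS  vc=[]
1: 0x3c (blk 15, set 1) → L1-HIT  vc=[]
2: 0x3e (blk 15, set 1) → L1-HIT  vc=[]
3: 0x3d (blk 15, set 1) → L1-HIT  vc=[]
4: 0x3e (blk 15, set 1) → L1-HIT  vc=[]
5: 0x3c (blk 15, set 1) → L1-HIT  vc=[]
6: 0x16 (blk 5, set 1) → MISS  vc=[15]
7: 0x3e (blk 15, set 1) → VC-HIT  vc=[5]
8: 0x3e (blk 15, set 1) → L1-HIT  vc=[5]
9: 0x3c (blk 15, set 1) → L1-HIT  vc=[5]
10: 0xf (blk 3, set 1) → MISS  vc=[5, 15]
11: 0x16 (blk 5, set 1) → VC-HIT  vc=[3, 15]
12: 0xd (blk 3, set 1) → VC-HIT  vc=[5, 15]

VC = [5, 15]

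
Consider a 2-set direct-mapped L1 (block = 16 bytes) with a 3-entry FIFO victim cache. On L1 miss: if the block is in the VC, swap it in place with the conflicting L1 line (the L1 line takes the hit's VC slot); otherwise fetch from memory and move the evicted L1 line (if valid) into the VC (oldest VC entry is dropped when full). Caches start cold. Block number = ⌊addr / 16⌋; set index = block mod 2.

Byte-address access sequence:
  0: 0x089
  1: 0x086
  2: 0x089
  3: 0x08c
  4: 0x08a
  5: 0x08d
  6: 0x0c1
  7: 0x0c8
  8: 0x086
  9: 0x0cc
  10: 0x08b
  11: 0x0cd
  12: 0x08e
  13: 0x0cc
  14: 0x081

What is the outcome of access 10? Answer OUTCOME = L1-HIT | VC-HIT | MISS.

OUTCOME = VC-HIT

  [0] addr=0x89 blk=8 s=0: MISS | VC []
  [1] addr=0x86 blk=8 s=0: L1-HIT | VC []
  [2] addr=0x89 blk=8 s=0: L1-HIT | VC []
  [3] addr=0x8c blk=8 s=0: L1-HIT | VC []
  [4] addr=0x8a blk=8 s=0: L1-HIT | VC []
  [5] addr=0x8d blk=8 s=0: L1-HIT | VC []
  [6] addr=0xc1 blk=12 s=0: MISS | VC [8]
  [7] addr=0xc8 blk=12 s=0: L1-HIT | VC [8]
  [8] addr=0x86 blk=8 s=0: VC-HIT | VC [12]
  [9] addr=0xcc blk=12 s=0: VC-HIT | VC [8]
  [10] addr=0x8b blk=8 s=0: VC-HIT | VC [12]
  [11] addr=0xcd blk=12 s=0: VC-HIT | VC [8]
  [12] addr=0x8e blk=8 s=0: VC-HIT | VC [12]
  [13] addr=0xcc blk=12 s=0: VC-HIT | VC [8]
  [14] addr=0x81 blk=8 s=0: VC-HIT | VC [12]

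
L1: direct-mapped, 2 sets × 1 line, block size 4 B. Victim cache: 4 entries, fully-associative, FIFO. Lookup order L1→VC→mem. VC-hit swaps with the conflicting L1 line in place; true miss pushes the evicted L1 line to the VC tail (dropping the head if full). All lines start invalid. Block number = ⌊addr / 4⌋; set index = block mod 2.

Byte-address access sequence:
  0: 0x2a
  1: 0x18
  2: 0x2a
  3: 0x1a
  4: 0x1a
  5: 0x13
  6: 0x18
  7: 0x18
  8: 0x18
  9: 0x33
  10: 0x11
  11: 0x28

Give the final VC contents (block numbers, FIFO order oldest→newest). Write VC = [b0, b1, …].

VC = [4, 12, 6]

0: 0x2a (blk 10, set 0) → MISS  vc=[]
1: 0x18 (blk 6, set 0) → MISS  vc=[10]
2: 0x2a (blk 10, set 0) → VC-HIT  vc=[6]
3: 0x1a (blk 6, set 0) → VC-HIT  vc=[10]
4: 0x1a (blk 6, set 0) → L1-HIT  vc=[10]
5: 0x13 (blk 4, set 0) → MISS  vc=[10, 6]
6: 0x18 (blk 6, set 0) → VC-HIT  vc=[10, 4]
7: 0x18 (blk 6, set 0) → L1-HIT  vc=[10, 4]
8: 0x18 (blk 6, set 0) → L1-HIT  vc=[10, 4]
9: 0x33 (blk 12, set 0) → MISS  vc=[10, 4, 6]
10: 0x11 (blk 4, set 0) → VC-HIT  vc=[10, 12, 6]
11: 0x28 (blk 10, set 0) → VC-HIT  vc=[4, 12, 6]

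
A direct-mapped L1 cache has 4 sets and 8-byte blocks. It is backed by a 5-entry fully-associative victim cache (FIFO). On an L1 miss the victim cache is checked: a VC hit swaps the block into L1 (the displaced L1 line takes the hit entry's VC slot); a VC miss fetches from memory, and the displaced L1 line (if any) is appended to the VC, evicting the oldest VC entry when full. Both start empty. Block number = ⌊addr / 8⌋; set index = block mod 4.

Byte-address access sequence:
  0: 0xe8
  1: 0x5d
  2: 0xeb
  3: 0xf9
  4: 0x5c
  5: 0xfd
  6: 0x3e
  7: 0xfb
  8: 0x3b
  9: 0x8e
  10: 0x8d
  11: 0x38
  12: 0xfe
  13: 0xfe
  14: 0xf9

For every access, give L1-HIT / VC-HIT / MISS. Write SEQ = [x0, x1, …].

#0 0xe8→b29/s1 MISS; vc=[]
#1 0x5d→b11/s3 MISS; vc=[]
#2 0xeb→b29/s1 L1-HIT; vc=[]
#3 0xf9→b31/s3 MISS; vc=[11]
#4 0x5c→b11/s3 VC-HIT; vc=[31]
#5 0xfd→b31/s3 VC-HIT; vc=[11]
#6 0x3e→b7/s3 MISS; vc=[11,31]
#7 0xfb→b31/s3 VC-HIT; vc=[11,7]
#8 0x3b→b7/s3 VC-HIT; vc=[11,31]
#9 0x8e→b17/s1 MISS; vc=[11,31,29]
#10 0x8d→b17/s1 L1-HIT; vc=[11,31,29]
#11 0x38→b7/s3 L1-HIT; vc=[11,31,29]
#12 0xfe→b31/s3 VC-HIT; vc=[11,7,29]
#13 0xfe→b31/s3 L1-HIT; vc=[11,7,29]
#14 0xf9→b31/s3 L1-HIT; vc=[11,7,29]

SEQ = [MISS, MISS, L1-HIT, MISS, VC-HIT, VC-HIT, MISS, VC-HIT, VC-HIT, MISS, L1-HIT, L1-HIT, VC-HIT, L1-HIT, L1-HIT]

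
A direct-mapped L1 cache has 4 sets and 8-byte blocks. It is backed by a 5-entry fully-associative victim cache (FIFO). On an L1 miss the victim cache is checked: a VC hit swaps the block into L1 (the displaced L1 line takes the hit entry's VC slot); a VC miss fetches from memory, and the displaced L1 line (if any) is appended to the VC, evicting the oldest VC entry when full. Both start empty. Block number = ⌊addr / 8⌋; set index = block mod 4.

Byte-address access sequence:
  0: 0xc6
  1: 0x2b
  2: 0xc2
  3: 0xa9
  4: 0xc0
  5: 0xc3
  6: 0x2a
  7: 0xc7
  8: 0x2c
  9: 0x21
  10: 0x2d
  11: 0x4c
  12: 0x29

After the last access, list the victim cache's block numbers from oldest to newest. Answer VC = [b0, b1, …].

VC = [21, 24, 9]

0: 0xc6 (blk 24, set 0) → MISS  vc=[]
1: 0x2b (blk 5, set 1) → MISS  vc=[]
2: 0xc2 (blk 24, set 0) → L1-HIT  vc=[]
3: 0xa9 (blk 21, set 1) → MISS  vc=[5]
4: 0xc0 (blk 24, set 0) → L1-HIT  vc=[5]
5: 0xc3 (blk 24, set 0) → L1-HIT  vc=[5]
6: 0x2a (blk 5, set 1) → VC-HIT  vc=[21]
7: 0xc7 (blk 24, set 0) → L1-HIT  vc=[21]
8: 0x2c (blk 5, set 1) → L1-HIT  vc=[21]
9: 0x21 (blk 4, set 0) → MISS  vc=[21, 24]
10: 0x2d (blk 5, set 1) → L1-HIT  vc=[21, 24]
11: 0x4c (blk 9, set 1) → MISS  vc=[21, 24, 5]
12: 0x29 (blk 5, set 1) → VC-HIT  vc=[21, 24, 9]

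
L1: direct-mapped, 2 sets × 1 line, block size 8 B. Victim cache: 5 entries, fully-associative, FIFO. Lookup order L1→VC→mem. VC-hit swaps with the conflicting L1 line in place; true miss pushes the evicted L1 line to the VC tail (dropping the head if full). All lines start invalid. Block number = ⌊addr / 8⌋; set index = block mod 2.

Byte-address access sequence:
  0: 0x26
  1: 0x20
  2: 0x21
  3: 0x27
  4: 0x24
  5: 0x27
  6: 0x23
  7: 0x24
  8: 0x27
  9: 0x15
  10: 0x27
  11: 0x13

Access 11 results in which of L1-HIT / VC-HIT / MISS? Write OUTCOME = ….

OUTCOME = VC-HIT

#0 0x26→b4/s0 MISS; vc=[]
#1 0x20→b4/s0 L1-HIT; vc=[]
#2 0x21→b4/s0 L1-HIT; vc=[]
#3 0x27→b4/s0 L1-HIT; vc=[]
#4 0x24→b4/s0 L1-HIT; vc=[]
#5 0x27→b4/s0 L1-HIT; vc=[]
#6 0x23→b4/s0 L1-HIT; vc=[]
#7 0x24→b4/s0 L1-HIT; vc=[]
#8 0x27→b4/s0 L1-HIT; vc=[]
#9 0x15→b2/s0 MISS; vc=[4]
#10 0x27→b4/s0 VC-HIT; vc=[2]
#11 0x13→b2/s0 VC-HIT; vc=[4]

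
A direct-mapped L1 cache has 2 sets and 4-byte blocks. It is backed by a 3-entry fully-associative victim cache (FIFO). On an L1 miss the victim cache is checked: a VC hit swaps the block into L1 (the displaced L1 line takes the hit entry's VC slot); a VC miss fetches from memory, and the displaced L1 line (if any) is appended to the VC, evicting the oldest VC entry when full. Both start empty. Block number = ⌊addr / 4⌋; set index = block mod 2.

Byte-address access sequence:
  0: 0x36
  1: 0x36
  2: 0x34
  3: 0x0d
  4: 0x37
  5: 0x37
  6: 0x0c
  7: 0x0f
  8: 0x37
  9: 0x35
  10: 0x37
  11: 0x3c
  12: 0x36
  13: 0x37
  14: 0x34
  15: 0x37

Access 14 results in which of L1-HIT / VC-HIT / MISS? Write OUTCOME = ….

  [0] addr=0x36 blk=13 s=1: MISS | VC []
  [1] addr=0x36 blk=13 s=1: L1-HIT | VC []
  [2] addr=0x34 blk=13 s=1: L1-HIT | VC []
  [3] addr=0xd blk=3 s=1: MISS | VC [13]
  [4] addr=0x37 blk=13 s=1: VC-HIT | VC [3]
  [5] addr=0x37 blk=13 s=1: L1-HIT | VC [3]
  [6] addr=0xc blk=3 s=1: VC-HIT | VC [13]
  [7] addr=0xf blk=3 s=1: L1-HIT | VC [13]
  [8] addr=0x37 blk=13 s=1: VC-HIT | VC [3]
  [9] addr=0x35 blk=13 s=1: L1-HIT | VC [3]
  [10] addr=0x37 blk=13 s=1: L1-HIT | VC [3]
  [11] addr=0x3c blk=15 s=1: MISS | VC [3, 13]
  [12] addr=0x36 blk=13 s=1: VC-HIT | VC [3, 15]
  [13] addr=0x37 blk=13 s=1: L1-HIT | VC [3, 15]
  [14] addr=0x34 blk=13 s=1: L1-HIT | VC [3, 15]
  [15] addr=0x37 blk=13 s=1: L1-HIT | VC [3, 15]

OUTCOME = L1-HIT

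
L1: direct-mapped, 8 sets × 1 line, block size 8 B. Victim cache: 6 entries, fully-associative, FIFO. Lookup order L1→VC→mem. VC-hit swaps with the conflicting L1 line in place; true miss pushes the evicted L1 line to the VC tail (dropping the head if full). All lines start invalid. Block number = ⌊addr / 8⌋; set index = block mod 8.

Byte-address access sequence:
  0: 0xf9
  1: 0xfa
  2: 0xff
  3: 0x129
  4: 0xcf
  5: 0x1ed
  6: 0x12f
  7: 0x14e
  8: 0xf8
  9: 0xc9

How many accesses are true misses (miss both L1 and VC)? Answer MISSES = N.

MISSES = 5

  [0] addr=0xf9 blk=31 s=7: MISS | VC []
  [1] addr=0xfa blk=31 s=7: L1-HIT | VC []
  [2] addr=0xff blk=31 s=7: L1-HIT | VC []
  [3] addr=0x129 blk=37 s=5: MISS | VC []
  [4] addr=0xcf blk=25 s=1: MISS | VC []
  [5] addr=0x1ed blk=61 s=5: MISS | VC [37]
  [6] addr=0x12f blk=37 s=5: VC-HIT | VC [61]
  [7] addr=0x14e blk=41 s=1: MISS | VC [61, 25]
  [8] addr=0xf8 blk=31 s=7: L1-HIT | VC [61, 25]
  [9] addr=0xc9 blk=25 s=1: VC-HIT | VC [61, 41]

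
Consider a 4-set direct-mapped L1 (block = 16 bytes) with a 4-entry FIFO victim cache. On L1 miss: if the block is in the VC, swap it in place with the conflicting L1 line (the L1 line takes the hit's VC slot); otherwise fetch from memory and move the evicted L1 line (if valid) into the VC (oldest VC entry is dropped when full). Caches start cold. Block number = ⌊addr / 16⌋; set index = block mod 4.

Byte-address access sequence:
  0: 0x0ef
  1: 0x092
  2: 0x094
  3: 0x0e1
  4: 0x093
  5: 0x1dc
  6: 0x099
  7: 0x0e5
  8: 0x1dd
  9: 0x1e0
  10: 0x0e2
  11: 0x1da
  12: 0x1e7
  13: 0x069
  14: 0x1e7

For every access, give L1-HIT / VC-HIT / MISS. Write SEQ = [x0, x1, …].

  [0] addr=0xef blk=14 s=2: MISS | VC []
  [1] addr=0x92 blk=9 s=1: MISS | VC []
  [2] addr=0x94 blk=9 s=1: L1-HIT | VC []
  [3] addr=0xe1 blk=14 s=2: L1-HIT | VC []
  [4] addr=0x93 blk=9 s=1: L1-HIT | VC []
  [5] addr=0x1dc blk=29 s=1: MISS | VC [9]
  [6] addr=0x99 blk=9 s=1: VC-HIT | VC [29]
  [7] addr=0xe5 blk=14 s=2: L1-HIT | VC [29]
  [8] addr=0x1dd blk=29 s=1: VC-HIT | VC [9]
  [9] addr=0x1e0 blk=30 s=2: MISS | VC [9, 14]
  [10] addr=0xe2 blk=14 s=2: VC-HIT | VC [9, 30]
  [11] addr=0x1da blk=29 s=1: L1-HIT | VC [9, 30]
  [12] addr=0x1e7 blk=30 s=2: VC-HIT | VC [9, 14]
  [13] addr=0x69 blk=6 s=2: MISS | VC [9, 14, 30]
  [14] addr=0x1e7 blk=30 s=2: VC-HIT | VC [9, 14, 6]

SEQ = [MISS, MISS, L1-HIT, L1-HIT, L1-HIT, MISS, VC-HIT, L1-HIT, VC-HIT, MISS, VC-HIT, L1-HIT, VC-HIT, MISS, VC-HIT]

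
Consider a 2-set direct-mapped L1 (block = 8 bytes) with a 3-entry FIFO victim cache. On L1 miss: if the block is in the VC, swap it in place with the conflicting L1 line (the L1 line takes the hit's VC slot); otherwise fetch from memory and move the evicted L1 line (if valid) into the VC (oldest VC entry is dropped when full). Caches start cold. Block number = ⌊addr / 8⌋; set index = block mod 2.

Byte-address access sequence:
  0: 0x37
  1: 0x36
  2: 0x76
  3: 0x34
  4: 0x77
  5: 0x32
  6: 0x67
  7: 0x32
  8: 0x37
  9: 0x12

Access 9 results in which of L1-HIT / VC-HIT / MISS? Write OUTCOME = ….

#0 0x37→b6/s0 MISS; vc=[]
#1 0x36→b6/s0 L1-HIT; vc=[]
#2 0x76→b14/s0 MISS; vc=[6]
#3 0x34→b6/s0 VC-HIT; vc=[14]
#4 0x77→b14/s0 VC-HIT; vc=[6]
#5 0x32→b6/s0 VC-HIT; vc=[14]
#6 0x67→b12/s0 MISS; vc=[14,6]
#7 0x32→b6/s0 VC-HIT; vc=[14,12]
#8 0x37→b6/s0 L1-HIT; vc=[14,12]
#9 0x12→b2/s0 MISS; vc=[14,12,6]

OUTCOME = MISS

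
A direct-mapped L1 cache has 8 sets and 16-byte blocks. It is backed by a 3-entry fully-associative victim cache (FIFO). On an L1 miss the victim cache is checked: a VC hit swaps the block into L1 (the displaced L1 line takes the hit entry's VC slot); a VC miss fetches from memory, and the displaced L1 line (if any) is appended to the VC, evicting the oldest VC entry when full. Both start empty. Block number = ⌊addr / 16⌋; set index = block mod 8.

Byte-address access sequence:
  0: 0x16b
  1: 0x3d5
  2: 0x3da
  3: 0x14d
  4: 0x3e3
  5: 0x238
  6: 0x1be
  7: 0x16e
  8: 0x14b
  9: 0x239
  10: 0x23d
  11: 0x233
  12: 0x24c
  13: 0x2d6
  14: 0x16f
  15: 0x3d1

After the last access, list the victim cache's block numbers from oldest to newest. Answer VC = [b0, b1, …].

  [0] addr=0x16b blk=22 s=6: MISS | VC []
  [1] addr=0x3d5 blk=61 s=5: MISS | VC []
  [2] addr=0x3da blk=61 s=5: L1-HIT | VC []
  [3] addr=0x14d blk=20 s=4: MISS | VC []
  [4] addr=0x3e3 blk=62 s=6: MISS | VC [22]
  [5] addr=0x238 blk=35 s=3: MISS | VC [22]
  [6] addr=0x1be blk=27 s=3: MISS | VC [22, 35]
  [7] addr=0x16e blk=22 s=6: VC-HIT | VC [62, 35]
  [8] addr=0x14b blk=20 s=4: L1-HIT | VC [62, 35]
  [9] addr=0x239 blk=35 s=3: VC-HIT | VC [62, 27]
  [10] addr=0x23d blk=35 s=3: L1-HIT | VC [62, 27]
  [11] addr=0x233 blk=35 s=3: L1-HIT | VC [62, 27]
  [12] addr=0x24c blk=36 s=4: MISS | VC [62, 27, 20]
  [13] addr=0x2d6 blk=45 s=5: MISS | VC [27, 20, 61]
  [14] addr=0x16f blk=22 s=6: L1-HIT | VC [27, 20, 61]
  [15] addr=0x3d1 blk=61 s=5: VC-HIT | VC [27, 20, 45]

VC = [27, 20, 45]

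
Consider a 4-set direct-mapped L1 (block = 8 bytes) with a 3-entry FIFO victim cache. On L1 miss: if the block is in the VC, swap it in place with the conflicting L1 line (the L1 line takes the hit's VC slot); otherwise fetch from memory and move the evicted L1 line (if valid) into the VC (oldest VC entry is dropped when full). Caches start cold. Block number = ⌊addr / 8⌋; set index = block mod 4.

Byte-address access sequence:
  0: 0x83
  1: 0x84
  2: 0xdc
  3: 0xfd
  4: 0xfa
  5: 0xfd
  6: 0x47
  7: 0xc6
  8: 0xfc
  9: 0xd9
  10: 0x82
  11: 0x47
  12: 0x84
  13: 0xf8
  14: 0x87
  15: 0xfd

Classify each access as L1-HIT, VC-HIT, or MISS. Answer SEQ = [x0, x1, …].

SEQ = [MISS, L1-HIT, MISS, MISS, L1-HIT, L1-HIT, MISS, MISS, L1-HIT, VC-HIT, VC-HIT, VC-HIT, VC-HIT, VC-HIT, L1-HIT, L1-HIT]

  [0] addr=0x83 blk=16 s=0: MISS | VC []
  [1] addr=0x84 blk=16 s=0: L1-HIT | VC []
  [2] addr=0xdc blk=27 s=3: MISS | VC []
  [3] addr=0xfd blk=31 s=3: MISS | VC [27]
  [4] addr=0xfa blk=31 s=3: L1-HIT | VC [27]
  [5] addr=0xfd blk=31 s=3: L1-HIT | VC [27]
  [6] addr=0x47 blk=8 s=0: MISS | VC [27, 16]
  [7] addr=0xc6 blk=24 s=0: MISS | VC [27, 16, 8]
  [8] addr=0xfc blk=31 s=3: L1-HIT | VC [27, 16, 8]
  [9] addr=0xd9 blk=27 s=3: VC-HIT | VC [31, 16, 8]
  [10] addr=0x82 blk=16 s=0: VC-HIT | VC [31, 24, 8]
  [11] addr=0x47 blk=8 s=0: VC-HIT | VC [31, 24, 16]
  [12] addr=0x84 blk=16 s=0: VC-HIT | VC [31, 24, 8]
  [13] addr=0xf8 blk=31 s=3: VC-HIT | VC [27, 24, 8]
  [14] addr=0x87 blk=16 s=0: L1-HIT | VC [27, 24, 8]
  [15] addr=0xfd blk=31 s=3: L1-HIT | VC [27, 24, 8]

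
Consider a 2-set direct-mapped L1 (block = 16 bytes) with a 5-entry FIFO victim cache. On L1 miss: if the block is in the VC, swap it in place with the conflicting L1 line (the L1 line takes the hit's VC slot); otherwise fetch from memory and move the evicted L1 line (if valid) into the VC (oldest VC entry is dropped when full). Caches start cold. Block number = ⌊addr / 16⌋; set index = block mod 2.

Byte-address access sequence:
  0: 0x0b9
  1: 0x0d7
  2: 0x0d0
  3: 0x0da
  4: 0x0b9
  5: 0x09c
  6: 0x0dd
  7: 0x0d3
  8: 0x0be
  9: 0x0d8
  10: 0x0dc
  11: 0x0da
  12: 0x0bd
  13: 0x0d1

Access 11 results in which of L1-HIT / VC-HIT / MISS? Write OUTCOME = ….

OUTCOME = L1-HIT

  [0] addr=0xb9 blk=11 s=1: MISS | VC []
  [1] addr=0xd7 blk=13 s=1: MISS | VC [11]
  [2] addr=0xd0 blk=13 s=1: L1-HIT | VC [11]
  [3] addr=0xda blk=13 s=1: L1-HIT | VC [11]
  [4] addr=0xb9 blk=11 s=1: VC-HIT | VC [13]
  [5] addr=0x9c blk=9 s=1: MISS | VC [13, 11]
  [6] addr=0xdd blk=13 s=1: VC-HIT | VC [9, 11]
  [7] addr=0xd3 blk=13 s=1: L1-HIT | VC [9, 11]
  [8] addr=0xbe blk=11 s=1: VC-HIT | VC [9, 13]
  [9] addr=0xd8 blk=13 s=1: VC-HIT | VC [9, 11]
  [10] addr=0xdc blk=13 s=1: L1-HIT | VC [9, 11]
  [11] addr=0xda blk=13 s=1: L1-HIT | VC [9, 11]
  [12] addr=0xbd blk=11 s=1: VC-HIT | VC [9, 13]
  [13] addr=0xd1 blk=13 s=1: VC-HIT | VC [9, 11]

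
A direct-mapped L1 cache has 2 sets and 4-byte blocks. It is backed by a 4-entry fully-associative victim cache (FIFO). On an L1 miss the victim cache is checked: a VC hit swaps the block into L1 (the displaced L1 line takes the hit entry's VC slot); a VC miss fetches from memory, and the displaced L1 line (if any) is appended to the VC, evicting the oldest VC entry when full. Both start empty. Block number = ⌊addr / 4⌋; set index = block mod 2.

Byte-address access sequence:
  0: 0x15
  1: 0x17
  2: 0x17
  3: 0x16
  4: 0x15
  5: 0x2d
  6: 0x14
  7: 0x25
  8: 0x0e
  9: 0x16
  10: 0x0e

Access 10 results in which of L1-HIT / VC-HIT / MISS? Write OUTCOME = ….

OUTCOME = VC-HIT

#0 0x15→b5/s1 MISS; vc=[]
#1 0x17→b5/s1 L1-HIT; vc=[]
#2 0x17→b5/s1 L1-HIT; vc=[]
#3 0x16→b5/s1 L1-HIT; vc=[]
#4 0x15→b5/s1 L1-HIT; vc=[]
#5 0x2d→b11/s1 MISS; vc=[5]
#6 0x14→b5/s1 VC-HIT; vc=[11]
#7 0x25→b9/s1 MISS; vc=[11,5]
#8 0xe→b3/s1 MISS; vc=[11,5,9]
#9 0x16→b5/s1 VC-HIT; vc=[11,3,9]
#10 0xe→b3/s1 VC-HIT; vc=[11,5,9]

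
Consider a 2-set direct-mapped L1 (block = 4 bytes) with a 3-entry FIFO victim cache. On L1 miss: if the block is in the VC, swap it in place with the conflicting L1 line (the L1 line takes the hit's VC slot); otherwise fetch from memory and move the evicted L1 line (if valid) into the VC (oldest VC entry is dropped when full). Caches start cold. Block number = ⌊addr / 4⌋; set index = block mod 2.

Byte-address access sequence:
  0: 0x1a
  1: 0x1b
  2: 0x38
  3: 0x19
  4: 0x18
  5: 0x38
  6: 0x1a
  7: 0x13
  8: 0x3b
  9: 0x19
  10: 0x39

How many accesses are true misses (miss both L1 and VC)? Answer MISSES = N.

MISSES = 3

  [0] addr=0x1a blk=6 s=0: MISS | VC []
  [1] addr=0x1b blk=6 s=0: L1-HIT | VC []
  [2] addr=0x38 blk=14 s=0: MISS | VC [6]
  [3] addr=0x19 blk=6 s=0: VC-HIT | VC [14]
  [4] addr=0x18 blk=6 s=0: L1-HIT | VC [14]
  [5] addr=0x38 blk=14 s=0: VC-HIT | VC [6]
  [6] addr=0x1a blk=6 s=0: VC-HIT | VC [14]
  [7] addr=0x13 blk=4 s=0: MISS | VC [14, 6]
  [8] addr=0x3b blk=14 s=0: VC-HIT | VC [4, 6]
  [9] addr=0x19 blk=6 s=0: VC-HIT | VC [4, 14]
  [10] addr=0x39 blk=14 s=0: VC-HIT | VC [4, 6]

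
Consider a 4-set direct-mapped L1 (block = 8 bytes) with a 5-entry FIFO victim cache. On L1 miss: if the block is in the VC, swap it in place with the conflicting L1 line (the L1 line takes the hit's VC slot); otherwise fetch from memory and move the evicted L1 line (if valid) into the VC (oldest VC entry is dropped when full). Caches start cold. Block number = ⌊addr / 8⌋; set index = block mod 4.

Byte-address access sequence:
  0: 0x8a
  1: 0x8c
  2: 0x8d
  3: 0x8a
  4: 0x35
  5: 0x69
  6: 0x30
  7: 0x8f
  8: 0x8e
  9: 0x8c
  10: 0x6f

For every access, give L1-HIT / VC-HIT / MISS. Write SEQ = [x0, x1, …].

SEQ = [MISS, L1-HIT, L1-HIT, L1-HIT, MISS, MISS, L1-HIT, VC-HIT, L1-HIT, L1-HIT, VC-HIT]

  [0] addr=0x8a blk=17 s=1: MISS | VC []
  [1] addr=0x8c blk=17 s=1: L1-HIT | VC []
  [2] addr=0x8d blk=17 s=1: L1-HIT | VC []
  [3] addr=0x8a blk=17 s=1: L1-HIT | VC []
  [4] addr=0x35 blk=6 s=2: MISS | VC []
  [5] addr=0x69 blk=13 s=1: MISS | VC [17]
  [6] addr=0x30 blk=6 s=2: L1-HIT | VC [17]
  [7] addr=0x8f blk=17 s=1: VC-HIT | VC [13]
  [8] addr=0x8e blk=17 s=1: L1-HIT | VC [13]
  [9] addr=0x8c blk=17 s=1: L1-HIT | VC [13]
  [10] addr=0x6f blk=13 s=1: VC-HIT | VC [17]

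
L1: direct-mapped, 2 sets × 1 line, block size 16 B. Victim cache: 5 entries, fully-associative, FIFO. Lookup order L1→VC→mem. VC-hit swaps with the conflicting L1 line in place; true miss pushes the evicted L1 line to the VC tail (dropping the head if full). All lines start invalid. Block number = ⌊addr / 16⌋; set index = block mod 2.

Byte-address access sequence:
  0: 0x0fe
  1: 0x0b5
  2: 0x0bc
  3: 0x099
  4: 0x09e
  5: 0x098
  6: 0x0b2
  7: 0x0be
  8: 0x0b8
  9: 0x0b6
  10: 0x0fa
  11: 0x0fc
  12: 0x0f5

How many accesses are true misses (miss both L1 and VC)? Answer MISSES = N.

0: 0xfe (blk 15, set 1) → MISS  vc=[]
1: 0xb5 (blk 11, set 1) → MISS  vc=[15]
2: 0xbc (blk 11, set 1) → L1-HIT  vc=[15]
3: 0x99 (blk 9, set 1) → MISS  vc=[15, 11]
4: 0x9e (blk 9, set 1) → L1-HIT  vc=[15, 11]
5: 0x98 (blk 9, set 1) → L1-HIT  vc=[15, 11]
6: 0xb2 (blk 11, set 1) → VC-HIT  vc=[15, 9]
7: 0xbe (blk 11, set 1) → L1-HIT  vc=[15, 9]
8: 0xb8 (blk 11, set 1) → L1-HIT  vc=[15, 9]
9: 0xb6 (blk 11, set 1) → L1-HIT  vc=[15, 9]
10: 0xfa (blk 15, set 1) → VC-HIT  vc=[11, 9]
11: 0xfc (blk 15, set 1) → L1-HIT  vc=[11, 9]
12: 0xf5 (blk 15, set 1) → L1-HIT  vc=[11, 9]

MISSES = 3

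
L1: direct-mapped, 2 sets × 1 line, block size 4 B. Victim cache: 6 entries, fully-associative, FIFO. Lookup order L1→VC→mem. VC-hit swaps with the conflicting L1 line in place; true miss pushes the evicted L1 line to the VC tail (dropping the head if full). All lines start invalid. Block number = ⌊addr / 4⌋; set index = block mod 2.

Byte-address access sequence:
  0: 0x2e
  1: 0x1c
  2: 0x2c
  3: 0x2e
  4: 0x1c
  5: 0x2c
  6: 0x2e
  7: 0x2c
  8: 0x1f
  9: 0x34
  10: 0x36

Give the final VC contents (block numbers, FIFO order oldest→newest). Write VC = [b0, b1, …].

VC = [11, 7]

  [0] addr=0x2e blk=11 s=1: MISS | VC []
  [1] addr=0x1c blk=7 s=1: MISS | VC [11]
  [2] addr=0x2c blk=11 s=1: VC-HIT | VC [7]
  [3] addr=0x2e blk=11 s=1: L1-HIT | VC [7]
  [4] addr=0x1c blk=7 s=1: VC-HIT | VC [11]
  [5] addr=0x2c blk=11 s=1: VC-HIT | VC [7]
  [6] addr=0x2e blk=11 s=1: L1-HIT | VC [7]
  [7] addr=0x2c blk=11 s=1: L1-HIT | VC [7]
  [8] addr=0x1f blk=7 s=1: VC-HIT | VC [11]
  [9] addr=0x34 blk=13 s=1: MISS | VC [11, 7]
  [10] addr=0x36 blk=13 s=1: L1-HIT | VC [11, 7]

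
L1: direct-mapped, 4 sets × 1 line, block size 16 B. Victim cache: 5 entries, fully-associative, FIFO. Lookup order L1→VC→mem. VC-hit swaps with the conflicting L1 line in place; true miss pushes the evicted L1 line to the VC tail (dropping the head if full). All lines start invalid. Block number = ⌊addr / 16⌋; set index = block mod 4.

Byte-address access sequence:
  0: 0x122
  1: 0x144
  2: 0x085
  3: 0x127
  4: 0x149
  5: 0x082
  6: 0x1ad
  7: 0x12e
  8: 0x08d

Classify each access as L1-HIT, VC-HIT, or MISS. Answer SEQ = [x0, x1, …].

  [0] addr=0x122 blk=18 s=2: MISS | VC []
  [1] addr=0x144 blk=20 s=0: MISS | VC []
  [2] addr=0x85 blk=8 s=0: MISS | VC [20]
  [3] addr=0x127 blk=18 s=2: L1-HIT | VC [20]
  [4] addr=0x149 blk=20 s=0: VC-HIT | VC [8]
  [5] addr=0x82 blk=8 s=0: VC-HIT | VC [20]
  [6] addr=0x1ad blk=26 s=2: MISS | VC [20, 18]
  [7] addr=0x12e blk=18 s=2: VC-HIT | VC [20, 26]
  [8] addr=0x8d blk=8 s=0: L1-HIT | VC [20, 26]

SEQ = [MISS, MISS, MISS, L1-HIT, VC-HIT, VC-HIT, MISS, VC-HIT, L1-HIT]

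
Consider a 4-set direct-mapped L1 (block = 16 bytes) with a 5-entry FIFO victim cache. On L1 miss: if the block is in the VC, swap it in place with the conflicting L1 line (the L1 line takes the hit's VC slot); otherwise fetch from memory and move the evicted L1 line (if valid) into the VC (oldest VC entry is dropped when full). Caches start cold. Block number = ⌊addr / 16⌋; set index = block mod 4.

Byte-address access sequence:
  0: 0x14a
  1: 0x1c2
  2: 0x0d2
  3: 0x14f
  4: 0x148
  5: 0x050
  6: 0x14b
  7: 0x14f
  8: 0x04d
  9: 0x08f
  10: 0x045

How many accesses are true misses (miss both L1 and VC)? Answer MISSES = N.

MISSES = 6

  [0] addr=0x14a blk=20 s=0: MISS | VC []
  [1] addr=0x1c2 blk=28 s=0: MISS | VC [20]
  [2] addr=0xd2 blk=13 s=1: MISS | VC [20]
  [3] addr=0x14f blk=20 s=0: VC-HIT | VC [28]
  [4] addr=0x148 blk=20 s=0: L1-HIT | VC [28]
  [5] addr=0x50 blk=5 s=1: MISS | VC [28, 13]
  [6] addr=0x14b blk=20 s=0: L1-HIT | VC [28, 13]
  [7] addr=0x14f blk=20 s=0: L1-HIT | VC [28, 13]
  [8] addr=0x4d blk=4 s=0: MISS | VC [28, 13, 20]
  [9] addr=0x8f blk=8 s=0: MISS | VC [28, 13, 20, 4]
  [10] addr=0x45 blk=4 s=0: VC-HIT | VC [28, 13, 20, 8]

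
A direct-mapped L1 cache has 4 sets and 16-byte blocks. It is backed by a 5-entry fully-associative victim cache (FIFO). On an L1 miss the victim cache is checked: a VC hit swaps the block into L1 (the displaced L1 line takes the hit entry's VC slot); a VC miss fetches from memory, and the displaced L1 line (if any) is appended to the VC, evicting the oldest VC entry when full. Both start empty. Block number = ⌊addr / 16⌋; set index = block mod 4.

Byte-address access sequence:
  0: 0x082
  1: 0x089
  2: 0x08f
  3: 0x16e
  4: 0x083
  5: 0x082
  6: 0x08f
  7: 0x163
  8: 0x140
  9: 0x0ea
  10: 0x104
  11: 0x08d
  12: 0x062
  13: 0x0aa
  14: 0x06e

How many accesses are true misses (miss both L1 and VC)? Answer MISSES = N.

MISSES = 7

0: 0x82 (blk 8, set 0) → MISS  vc=[]
1: 0x89 (blk 8, set 0) → L1-HIT  vc=[]
2: 0x8f (blk 8, set 0) → L1-HIT  vc=[]
3: 0x16e (blk 22, set 2) → MISS  vc=[]
4: 0x83 (blk 8, set 0) → L1-HIT  vc=[]
5: 0x82 (blk 8, set 0) → L1-HIT  vc=[]
6: 0x8f (blk 8, set 0) → L1-HIT  vc=[]
7: 0x163 (blk 22, set 2) → L1-HIT  vc=[]
8: 0x140 (blk 20, set 0) → MISS  vc=[8]
9: 0xea (blk 14, set 2) → MISS  vc=[8, 22]
10: 0x104 (blk 16, set 0) → MISS  vc=[8, 22, 20]
11: 0x8d (blk 8, set 0) → VC-HIT  vc=[16, 22, 20]
12: 0x62 (blk 6, set 2) → MISS  vc=[16, 22, 20, 14]
13: 0xaa (blk 10, set 2) → MISS  vc=[16, 22, 20, 14, 6]
14: 0x6e (blk 6, set 2) → VC-HIT  vc=[16, 22, 20, 14, 10]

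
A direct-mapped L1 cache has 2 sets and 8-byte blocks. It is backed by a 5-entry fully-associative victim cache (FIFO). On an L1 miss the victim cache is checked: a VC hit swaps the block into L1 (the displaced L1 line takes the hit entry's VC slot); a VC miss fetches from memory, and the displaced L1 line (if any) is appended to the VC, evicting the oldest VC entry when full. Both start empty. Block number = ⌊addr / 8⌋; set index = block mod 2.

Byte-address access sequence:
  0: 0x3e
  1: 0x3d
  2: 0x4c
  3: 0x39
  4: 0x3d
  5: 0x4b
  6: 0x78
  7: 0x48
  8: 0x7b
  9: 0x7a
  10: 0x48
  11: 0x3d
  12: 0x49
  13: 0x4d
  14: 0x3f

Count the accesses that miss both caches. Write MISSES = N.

MISSES = 3

0: 0x3e (blk 7, set 1) → MISS  vc=[]
1: 0x3d (blk 7, set 1) → L1-HIT  vc=[]
2: 0x4c (blk 9, set 1) → MISS  vc=[7]
3: 0x39 (blk 7, set 1) → VC-HIT  vc=[9]
4: 0x3d (blk 7, set 1) → L1-HIT  vc=[9]
5: 0x4b (blk 9, set 1) → VC-HIT  vc=[7]
6: 0x78 (blk 15, set 1) → MISS  vc=[7, 9]
7: 0x48 (blk 9, set 1) → VC-HIT  vc=[7, 15]
8: 0x7b (blk 15, set 1) → VC-HIT  vc=[7, 9]
9: 0x7a (blk 15, set 1) → L1-HIT  vc=[7, 9]
10: 0x48 (blk 9, set 1) → VC-HIT  vc=[7, 15]
11: 0x3d (blk 7, set 1) → VC-HIT  vc=[9, 15]
12: 0x49 (blk 9, set 1) → VC-HIT  vc=[7, 15]
13: 0x4d (blk 9, set 1) → L1-HIT  vc=[7, 15]
14: 0x3f (blk 7, set 1) → VC-HIT  vc=[9, 15]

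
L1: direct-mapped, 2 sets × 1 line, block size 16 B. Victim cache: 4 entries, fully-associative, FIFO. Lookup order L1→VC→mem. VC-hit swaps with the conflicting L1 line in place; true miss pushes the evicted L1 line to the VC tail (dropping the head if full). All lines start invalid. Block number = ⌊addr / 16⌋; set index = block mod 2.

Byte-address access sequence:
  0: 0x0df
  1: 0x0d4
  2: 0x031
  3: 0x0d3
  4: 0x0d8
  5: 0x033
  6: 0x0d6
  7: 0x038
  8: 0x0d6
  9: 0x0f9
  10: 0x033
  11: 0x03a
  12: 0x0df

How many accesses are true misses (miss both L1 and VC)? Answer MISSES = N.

MISSES = 3

#0 0xdf→b13/s1 MISS; vc=[]
#1 0xd4→b13/s1 L1-HIT; vc=[]
#2 0x31→b3/s1 MISS; vc=[13]
#3 0xd3→b13/s1 VC-HIT; vc=[3]
#4 0xd8→b13/s1 L1-HIT; vc=[3]
#5 0x33→b3/s1 VC-HIT; vc=[13]
#6 0xd6→b13/s1 VC-HIT; vc=[3]
#7 0x38→b3/s1 VC-HIT; vc=[13]
#8 0xd6→b13/s1 VC-HIT; vc=[3]
#9 0xf9→b15/s1 MISS; vc=[3,13]
#10 0x33→b3/s1 VC-HIT; vc=[15,13]
#11 0x3a→b3/s1 L1-HIT; vc=[15,13]
#12 0xdf→b13/s1 VC-HIT; vc=[15,3]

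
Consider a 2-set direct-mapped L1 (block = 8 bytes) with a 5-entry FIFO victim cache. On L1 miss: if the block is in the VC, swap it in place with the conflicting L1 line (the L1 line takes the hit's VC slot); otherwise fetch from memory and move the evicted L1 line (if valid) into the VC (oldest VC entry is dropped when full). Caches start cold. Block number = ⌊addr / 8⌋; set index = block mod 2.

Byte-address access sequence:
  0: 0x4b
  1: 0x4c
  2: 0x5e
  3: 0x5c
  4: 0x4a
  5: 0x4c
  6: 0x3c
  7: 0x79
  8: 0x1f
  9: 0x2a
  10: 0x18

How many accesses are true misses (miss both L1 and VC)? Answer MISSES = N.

  [0] addr=0x4b blk=9 s=1: MISS | VC []
  [1] addr=0x4c blk=9 s=1: L1-HIT | VC []
  [2] addr=0x5e blk=11 s=1: MISS | VC [9]
  [3] addr=0x5c blk=11 s=1: L1-HIT | VC [9]
  [4] addr=0x4a blk=9 s=1: VC-HIT | VC [11]
  [5] addr=0x4c blk=9 s=1: L1-HIT | VC [11]
  [6] addr=0x3c blk=7 s=1: MISS | VC [11, 9]
  [7] addr=0x79 blk=15 s=1: MISS | VC [11, 9, 7]
  [8] addr=0x1f blk=3 s=1: MISS | VC [11, 9, 7, 15]
  [9] addr=0x2a blk=5 s=1: MISS | VC [11, 9, 7, 15, 3]
  [10] addr=0x18 blk=3 s=1: VC-HIT | VC [11, 9, 7, 15, 5]

MISSES = 6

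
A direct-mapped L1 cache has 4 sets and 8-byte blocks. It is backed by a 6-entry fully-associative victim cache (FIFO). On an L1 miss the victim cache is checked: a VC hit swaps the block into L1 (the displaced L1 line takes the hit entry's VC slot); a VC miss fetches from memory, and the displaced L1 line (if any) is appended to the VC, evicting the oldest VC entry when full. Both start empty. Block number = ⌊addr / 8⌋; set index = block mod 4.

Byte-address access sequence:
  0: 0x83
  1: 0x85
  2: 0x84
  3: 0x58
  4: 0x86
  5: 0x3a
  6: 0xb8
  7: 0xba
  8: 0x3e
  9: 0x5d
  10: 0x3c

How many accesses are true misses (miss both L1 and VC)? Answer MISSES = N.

  [0] addr=0x83 blk=16 s=0: MISS | VC []
  [1] addr=0x85 blk=16 s=0: L1-HIT | VC []
  [2] addr=0x84 blk=16 s=0: L1-HIT | VC []
  [3] addr=0x58 blk=11 s=3: MISS | VC []
  [4] addr=0x86 blk=16 s=0: L1-HIT | VC []
  [5] addr=0x3a blk=7 s=3: MISS | VC [11]
  [6] addr=0xb8 blk=23 s=3: MISS | VC [11, 7]
  [7] addr=0xba blk=23 s=3: L1-HIT | VC [11, 7]
  [8] addr=0x3e blk=7 s=3: VC-HIT | VC [11, 23]
  [9] addr=0x5d blk=11 s=3: VC-HIT | VC [7, 23]
  [10] addr=0x3c blk=7 s=3: VC-HIT | VC [11, 23]

MISSES = 4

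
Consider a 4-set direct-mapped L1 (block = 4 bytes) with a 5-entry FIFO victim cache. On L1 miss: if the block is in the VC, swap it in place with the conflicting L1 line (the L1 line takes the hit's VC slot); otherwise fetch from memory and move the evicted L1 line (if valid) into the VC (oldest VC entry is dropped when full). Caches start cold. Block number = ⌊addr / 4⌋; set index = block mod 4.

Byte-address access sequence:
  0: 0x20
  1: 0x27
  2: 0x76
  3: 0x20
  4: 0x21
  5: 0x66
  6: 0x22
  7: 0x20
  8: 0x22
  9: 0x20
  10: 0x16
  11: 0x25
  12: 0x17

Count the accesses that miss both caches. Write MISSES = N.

MISSES = 5

#0 0x20→b8/s0 MISS; vc=[]
#1 0x27→b9/s1 MISS; vc=[]
#2 0x76→b29/s1 MISS; vc=[9]
#3 0x20→b8/s0 L1-HIT; vc=[9]
#4 0x21→b8/s0 L1-HIT; vc=[9]
#5 0x66→b25/s1 MISS; vc=[9,29]
#6 0x22→b8/s0 L1-HIT; vc=[9,29]
#7 0x20→b8/s0 L1-HIT; vc=[9,29]
#8 0x22→b8/s0 L1-HIT; vc=[9,29]
#9 0x20→b8/s0 L1-HIT; vc=[9,29]
#10 0x16→b5/s1 MISS; vc=[9,29,25]
#11 0x25→b9/s1 VC-HIT; vc=[5,29,25]
#12 0x17→b5/s1 VC-HIT; vc=[9,29,25]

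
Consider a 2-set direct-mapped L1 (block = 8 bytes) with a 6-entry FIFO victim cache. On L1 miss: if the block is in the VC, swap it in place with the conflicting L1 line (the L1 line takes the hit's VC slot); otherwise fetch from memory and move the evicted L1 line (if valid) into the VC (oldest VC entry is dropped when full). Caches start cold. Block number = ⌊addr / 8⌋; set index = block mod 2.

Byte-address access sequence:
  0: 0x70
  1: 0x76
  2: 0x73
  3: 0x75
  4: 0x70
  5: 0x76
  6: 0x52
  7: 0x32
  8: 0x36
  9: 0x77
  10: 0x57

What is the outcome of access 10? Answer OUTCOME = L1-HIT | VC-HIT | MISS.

OUTCOME = VC-HIT

#0 0x70→b14/s0 MISS; vc=[]
#1 0x76→b14/s0 L1-HIT; vc=[]
#2 0x73→b14/s0 L1-HIT; vc=[]
#3 0x75→b14/s0 L1-HIT; vc=[]
#4 0x70→b14/s0 L1-HIT; vc=[]
#5 0x76→b14/s0 L1-HIT; vc=[]
#6 0x52→b10/s0 MISS; vc=[14]
#7 0x32→b6/s0 MISS; vc=[14,10]
#8 0x36→b6/s0 L1-HIT; vc=[14,10]
#9 0x77→b14/s0 VC-HIT; vc=[6,10]
#10 0x57→b10/s0 VC-HIT; vc=[6,14]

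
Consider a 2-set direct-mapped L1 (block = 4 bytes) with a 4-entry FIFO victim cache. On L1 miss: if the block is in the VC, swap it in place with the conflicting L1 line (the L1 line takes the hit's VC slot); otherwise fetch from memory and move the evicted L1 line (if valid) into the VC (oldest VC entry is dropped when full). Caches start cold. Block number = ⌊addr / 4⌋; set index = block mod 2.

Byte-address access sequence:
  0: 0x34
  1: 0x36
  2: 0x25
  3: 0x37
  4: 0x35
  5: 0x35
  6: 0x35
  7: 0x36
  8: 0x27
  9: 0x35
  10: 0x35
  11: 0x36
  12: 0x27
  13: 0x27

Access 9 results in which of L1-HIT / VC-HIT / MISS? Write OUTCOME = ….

#0 0x34→b13/s1 MISS; vc=[]
#1 0x36→b13/s1 L1-HIT; vc=[]
#2 0x25→b9/s1 MISS; vc=[13]
#3 0x37→b13/s1 VC-HIT; vc=[9]
#4 0x35→b13/s1 L1-HIT; vc=[9]
#5 0x35→b13/s1 L1-HIT; vc=[9]
#6 0x35→b13/s1 L1-HIT; vc=[9]
#7 0x36→b13/s1 L1-HIT; vc=[9]
#8 0x27→b9/s1 VC-HIT; vc=[13]
#9 0x35→b13/s1 VC-HIT; vc=[9]
#10 0x35→b13/s1 L1-HIT; vc=[9]
#11 0x36→b13/s1 L1-HIT; vc=[9]
#12 0x27→b9/s1 VC-HIT; vc=[13]
#13 0x27→b9/s1 L1-HIT; vc=[13]

OUTCOME = VC-HIT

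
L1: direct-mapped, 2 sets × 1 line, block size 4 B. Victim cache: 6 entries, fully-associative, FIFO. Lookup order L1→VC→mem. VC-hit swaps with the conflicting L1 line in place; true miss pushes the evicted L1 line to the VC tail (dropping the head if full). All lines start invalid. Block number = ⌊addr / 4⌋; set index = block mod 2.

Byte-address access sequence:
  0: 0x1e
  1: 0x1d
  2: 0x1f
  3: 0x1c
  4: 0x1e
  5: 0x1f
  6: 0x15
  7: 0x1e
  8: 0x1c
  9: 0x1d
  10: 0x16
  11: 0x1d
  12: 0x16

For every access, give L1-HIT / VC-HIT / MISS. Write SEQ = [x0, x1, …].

SEQ = [MISS, L1-HIT, L1-HIT, L1-HIT, L1-HIT, L1-HIT, MISS, VC-HIT, L1-HIT, L1-HIT, VC-HIT, VC-HIT, VC-HIT]

#0 0x1e→b7/s1 MISS; vc=[]
#1 0x1d→b7/s1 L1-HIT; vc=[]
#2 0x1f→b7/s1 L1-HIT; vc=[]
#3 0x1c→b7/s1 L1-HIT; vc=[]
#4 0x1e→b7/s1 L1-HIT; vc=[]
#5 0x1f→b7/s1 L1-HIT; vc=[]
#6 0x15→b5/s1 MISS; vc=[7]
#7 0x1e→b7/s1 VC-HIT; vc=[5]
#8 0x1c→b7/s1 L1-HIT; vc=[5]
#9 0x1d→b7/s1 L1-HIT; vc=[5]
#10 0x16→b5/s1 VC-HIT; vc=[7]
#11 0x1d→b7/s1 VC-HIT; vc=[5]
#12 0x16→b5/s1 VC-HIT; vc=[7]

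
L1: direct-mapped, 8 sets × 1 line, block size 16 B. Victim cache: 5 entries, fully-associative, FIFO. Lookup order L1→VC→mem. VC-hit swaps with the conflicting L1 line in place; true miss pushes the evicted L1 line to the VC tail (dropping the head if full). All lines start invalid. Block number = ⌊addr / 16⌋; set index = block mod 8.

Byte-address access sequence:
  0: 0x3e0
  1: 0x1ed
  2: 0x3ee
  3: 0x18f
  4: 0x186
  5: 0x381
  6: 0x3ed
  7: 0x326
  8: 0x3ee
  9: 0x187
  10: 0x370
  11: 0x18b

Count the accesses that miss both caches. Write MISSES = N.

MISSES = 6

  [0] addr=0x3e0 blk=62 s=6: MISS | VC []
  [1] addr=0x1ed blk=30 s=6: MISS | VC [62]
  [2] addr=0x3ee blk=62 s=6: VC-HIT | VC [30]
  [3] addr=0x18f blk=24 s=0: MISS | VC [30]
  [4] addr=0x186 blk=24 s=0: L1-HIT | VC [30]
  [5] addr=0x381 blk=56 s=0: MISS | VC [30, 24]
  [6] addr=0x3ed blk=62 s=6: L1-HIT | VC [30, 24]
  [7] addr=0x326 blk=50 s=2: MISS | VC [30, 24]
  [8] addr=0x3ee blk=62 s=6: L1-HIT | VC [30, 24]
  [9] addr=0x187 blk=24 s=0: VC-HIT | VC [30, 56]
  [10] addr=0x370 blk=55 s=7: MISS | VC [30, 56]
  [11] addr=0x18b blk=24 s=0: L1-HIT | VC [30, 56]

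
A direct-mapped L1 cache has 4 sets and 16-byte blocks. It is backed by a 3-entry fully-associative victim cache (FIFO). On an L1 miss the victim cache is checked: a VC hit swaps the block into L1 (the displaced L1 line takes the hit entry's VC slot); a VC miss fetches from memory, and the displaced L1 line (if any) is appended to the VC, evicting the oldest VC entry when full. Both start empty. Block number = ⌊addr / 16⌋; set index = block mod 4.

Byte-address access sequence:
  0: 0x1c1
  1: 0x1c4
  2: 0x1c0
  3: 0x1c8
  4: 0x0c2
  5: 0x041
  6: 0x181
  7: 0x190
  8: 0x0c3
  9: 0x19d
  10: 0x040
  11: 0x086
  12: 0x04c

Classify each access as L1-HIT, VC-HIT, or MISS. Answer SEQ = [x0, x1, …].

#0 0x1c1→b28/s0 MISS; vc=[]
#1 0x1c4→b28/s0 L1-HIT; vc=[]
#2 0x1c0→b28/s0 L1-HIT; vc=[]
#3 0x1c8→b28/s0 L1-HIT; vc=[]
#4 0xc2→b12/s0 MISS; vc=[28]
#5 0x41→b4/s0 MISS; vc=[28,12]
#6 0x181→b24/s0 MISS; vc=[28,12,4]
#7 0x190→b25/s1 MISS; vc=[28,12,4]
#8 0xc3→b12/s0 VC-HIT; vc=[28,24,4]
#9 0x19d→b25/s1 L1-HIT; vc=[28,24,4]
#10 0x40→b4/s0 VC-HIT; vc=[28,24,12]
#11 0x86→b8/s0 MISS; vc=[24,12,4]
#12 0x4c→b4/s0 VC-HIT; vc=[24,12,8]

SEQ = [MISS, L1-HIT, L1-HIT, L1-HIT, MISS, MISS, MISS, MISS, VC-HIT, L1-HIT, VC-HIT, MISS, VC-HIT]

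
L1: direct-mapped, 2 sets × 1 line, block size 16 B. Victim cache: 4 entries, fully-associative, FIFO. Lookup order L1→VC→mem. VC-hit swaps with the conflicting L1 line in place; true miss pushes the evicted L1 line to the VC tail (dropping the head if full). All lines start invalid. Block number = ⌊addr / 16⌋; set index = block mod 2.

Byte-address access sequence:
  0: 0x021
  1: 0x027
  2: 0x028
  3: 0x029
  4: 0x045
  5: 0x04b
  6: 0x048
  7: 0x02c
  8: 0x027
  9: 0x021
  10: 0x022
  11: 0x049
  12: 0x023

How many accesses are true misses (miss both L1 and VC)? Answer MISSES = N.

0: 0x21 (blk 2, set 0) → MISS  vc=[]
1: 0x27 (blk 2, set 0) → L1-HIT  vc=[]
2: 0x28 (blk 2, set 0) → L1-HIT  vc=[]
3: 0x29 (blk 2, set 0) → L1-HIT  vc=[]
4: 0x45 (blk 4, set 0) → MISS  vc=[2]
5: 0x4b (blk 4, set 0) → L1-HIT  vc=[2]
6: 0x48 (blk 4, set 0) → L1-HIT  vc=[2]
7: 0x2c (blk 2, set 0) → VC-HIT  vc=[4]
8: 0x27 (blk 2, set 0) → L1-HIT  vc=[4]
9: 0x21 (blk 2, set 0) → L1-HIT  vc=[4]
10: 0x22 (blk 2, set 0) → L1-HIT  vc=[4]
11: 0x49 (blk 4, set 0) → VC-HIT  vc=[2]
12: 0x23 (blk 2, set 0) → VC-HIT  vc=[4]

MISSES = 2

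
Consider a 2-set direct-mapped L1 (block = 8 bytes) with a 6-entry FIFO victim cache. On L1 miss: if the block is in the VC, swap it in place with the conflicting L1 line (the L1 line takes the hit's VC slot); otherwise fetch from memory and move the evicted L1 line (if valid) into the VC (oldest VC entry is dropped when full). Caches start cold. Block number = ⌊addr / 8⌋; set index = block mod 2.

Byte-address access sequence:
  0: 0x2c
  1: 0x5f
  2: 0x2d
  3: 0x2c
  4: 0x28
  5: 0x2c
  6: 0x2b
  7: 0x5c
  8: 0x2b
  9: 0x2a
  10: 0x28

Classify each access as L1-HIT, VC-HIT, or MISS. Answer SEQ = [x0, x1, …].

  [0] addr=0x2c blk=5 s=1: MISS | VC []
  [1] addr=0x5f blk=11 s=1: MISS | VC [5]
  [2] addr=0x2d blk=5 s=1: VC-HIT | VC [11]
  [3] addr=0x2c blk=5 s=1: L1-HIT | VC [11]
  [4] addr=0x28 blk=5 s=1: L1-HIT | VC [11]
  [5] addr=0x2c blk=5 s=1: L1-HIT | VC [11]
  [6] addr=0x2b blk=5 s=1: L1-HIT | VC [11]
  [7] addr=0x5c blk=11 s=1: VC-HIT | VC [5]
  [8] addr=0x2b blk=5 s=1: VC-HIT | VC [11]
  [9] addr=0x2a blk=5 s=1: L1-HIT | VC [11]
  [10] addr=0x28 blk=5 s=1: L1-HIT | VC [11]

SEQ = [MISS, MISS, VC-HIT, L1-HIT, L1-HIT, L1-HIT, L1-HIT, VC-HIT, VC-HIT, L1-HIT, L1-HIT]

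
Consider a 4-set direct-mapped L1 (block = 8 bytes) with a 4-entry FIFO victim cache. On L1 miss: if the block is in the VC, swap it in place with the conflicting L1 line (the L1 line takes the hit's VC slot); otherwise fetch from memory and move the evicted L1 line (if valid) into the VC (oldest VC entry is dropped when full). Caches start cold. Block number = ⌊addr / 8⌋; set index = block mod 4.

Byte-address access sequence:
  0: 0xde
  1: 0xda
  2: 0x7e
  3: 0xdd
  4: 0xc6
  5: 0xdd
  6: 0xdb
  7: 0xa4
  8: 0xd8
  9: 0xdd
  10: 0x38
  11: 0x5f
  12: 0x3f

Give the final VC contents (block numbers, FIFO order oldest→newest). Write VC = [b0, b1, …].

VC = [15, 24, 27, 11]

0: 0xde (blk 27, set 3) → MISS  vc=[]
1: 0xda (blk 27, set 3) → L1-HIT  vc=[]
2: 0x7e (blk 15, set 3) → MISS  vc=[27]
3: 0xdd (blk 27, set 3) → VC-HIT  vc=[15]
4: 0xc6 (blk 24, set 0) → MISS  vc=[15]
5: 0xdd (blk 27, set 3) → L1-HIT  vc=[15]
6: 0xdb (blk 27, set 3) → L1-HIT  vc=[15]
7: 0xa4 (blk 20, set 0) → MISS  vc=[15, 24]
8: 0xd8 (blk 27, set 3) → L1-HIT  vc=[15, 24]
9: 0xdd (blk 27, set 3) → L1-HIT  vc=[15, 24]
10: 0x38 (blk 7, set 3) → MISS  vc=[15, 24, 27]
11: 0x5f (blk 11, set 3) → MISS  vc=[15, 24, 27, 7]
12: 0x3f (blk 7, set 3) → VC-HIT  vc=[15, 24, 27, 11]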